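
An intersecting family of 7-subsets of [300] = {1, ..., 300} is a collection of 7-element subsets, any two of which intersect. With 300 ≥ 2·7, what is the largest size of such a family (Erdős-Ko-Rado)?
max |F| = C(299, 6) = 943566389766

The Erdős-Ko-Rado theorem states: for n ≥ 2k, an intersecting family of k-subsets of an n-element set has size at most C(n − 1, k − 1), with equality for 'star' families {A ⊆ [n] : |A| = k, i ∈ A} (fix an element i). For n = 300, k = 7: C(299, 6) = 943566389766.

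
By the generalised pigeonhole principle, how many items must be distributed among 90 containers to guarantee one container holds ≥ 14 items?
n = (14 − 1)·90 + 1 = 1171

By the generalised pigeonhole principle, to guarantee some box contains ≥ r objects we need more than (r − 1) · k objects total. Threshold: n = (r − 1) · k + 1. With r = 14 and k = 90: n = 13 · 90 + 1 = 1170 + 1 = 1171. For n = 1170 = 13 · 90, we can put exactly 13 objects in every box, avoiding 14 in any single one — so 1171 is tight.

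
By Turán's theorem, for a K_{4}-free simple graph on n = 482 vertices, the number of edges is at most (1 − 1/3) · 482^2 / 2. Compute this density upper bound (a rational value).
Turán density bound = (2/3) · 482^2/2 = 232324/3 ≈ 77441.3333

Turán's theorem: ex(n, K_{r+1}) is achieved by the complete r-partite Turán graph T(n, r) with parts as balanced as possible, and is at most (1 − 1/r) · n^2/2. For r = 3, n = 482: the density bound is (2/3) · 232324/2 = 232324/3 ≈ 77441.3333. The integer-valued extremum is e(T(482, 3)) = 77441, which is strictly less than the density bound 232324/3 since 3 ∤ 482 (the parts of T(482, 3) cannot all be equal).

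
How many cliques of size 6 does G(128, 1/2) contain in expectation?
E[# K_6] = C(128, 6) · (1/2)^C(6, 2) = 5423611200 / 2^15 = 84743925/512 ≈ 165515.478516

For each 6-subset S of vertices (there are C(128, 6) = 5423611200 such S), let X_S = 1 if S induces a K_6 (all C(6, 2) = 15 edges present). Then P(X_S = 1) = (1/2)^15 = 1/32768. By linearity of expectation, E[# K_6] = C(128, 6) · (1/2)^15 = 5423611200 / 32768 = 84743925/512 ≈ 165515.478516.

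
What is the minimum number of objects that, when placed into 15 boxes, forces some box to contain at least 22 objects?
n = (22 − 1)·15 + 1 = 316

By the generalised pigeonhole principle, to guarantee some box contains ≥ r objects we need more than (r − 1) · k objects total. Threshold: n = (r − 1) · k + 1. With r = 22 and k = 15: n = 21 · 15 + 1 = 315 + 1 = 316. For n = 315 = 21 · 15, we can put exactly 21 objects in every box, avoiding 22 in any single one — so 316 is tight.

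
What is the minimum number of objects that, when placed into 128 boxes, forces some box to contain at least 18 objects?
n = (18 − 1)·128 + 1 = 2177

By the generalised pigeonhole principle, to guarantee some box contains ≥ r objects we need more than (r − 1) · k objects total. Threshold: n = (r − 1) · k + 1. With r = 18 and k = 128: n = 17 · 128 + 1 = 2176 + 1 = 2177. For n = 2176 = 17 · 128, we can put exactly 17 objects in every box, avoiding 18 in any single one — so 2177 is tight.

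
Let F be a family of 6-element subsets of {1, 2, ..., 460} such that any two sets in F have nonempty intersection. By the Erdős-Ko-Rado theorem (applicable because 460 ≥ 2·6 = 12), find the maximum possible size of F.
max |F| = C(459, 5) = 166107543966

Erdős-Ko-Rado (1961): when n ≥ 2k, max |F| = C(n−1, k−1). The bound is attained by the star {A : i ∈ A} for any fixed i ∈ [n]. Here C(460−1, 6−1) = C(459, 5) = 166107543966.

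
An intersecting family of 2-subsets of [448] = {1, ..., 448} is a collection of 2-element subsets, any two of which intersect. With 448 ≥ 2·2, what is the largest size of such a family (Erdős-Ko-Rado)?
max |F| = C(447, 1) = 447

The Erdős-Ko-Rado theorem states: for n ≥ 2k, an intersecting family of k-subsets of an n-element set has size at most C(n − 1, k − 1), with equality for 'star' families {A ⊆ [n] : |A| = k, i ∈ A} (fix an element i). For n = 448, k = 2: C(447, 1) = 447.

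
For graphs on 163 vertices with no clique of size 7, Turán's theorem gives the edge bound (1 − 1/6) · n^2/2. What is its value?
Turán density bound = (5/6) · 163^2/2 = 132845/12 ≈ 11070.4167

Turán's theorem: ex(n, K_{r+1}) is achieved by the complete r-partite Turán graph T(n, r) with parts as balanced as possible, and is at most (1 − 1/r) · n^2/2. For r = 6, n = 163: the density bound is (5/6) · 26569/2 = 132845/12 ≈ 11070.4167. The integer-valued extremum is e(T(163, 6)) = 11070, which is strictly less than the density bound 132845/12 since 6 ∤ 163 (the parts of T(163, 6) cannot all be equal).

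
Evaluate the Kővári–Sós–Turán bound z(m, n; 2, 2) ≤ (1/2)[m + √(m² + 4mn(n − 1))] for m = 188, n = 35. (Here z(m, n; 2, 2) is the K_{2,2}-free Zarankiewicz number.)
z(188, 35; 2, 2) ≤ (1/2)[188 + √(188² + 4·188·35·34)] = (1/2)[188 + √930224] = 576.2406

Kővári–Sós–Turán: let r_1, ..., r_188 be the row sums and z = Σ r_i the total number of 1s. Each pair of columns can share at most one row with both entries 1 (else a 2×2 all-ones block appears), so Σ_i C(r_i, 2) ≤ C(35, 2) = 595. By convexity Σ_i C(r_i, 2) ≥ 188·C(z/188, 2) = z(z − 188)/(2·188), giving z² − 188z − 188·35·34 ≤ 0 and hence z ≤ (1/2)[188 + √(35344 + 4·223720)] = (1/2)[188 + √930224] ≈ (1/2)(188 + 964.4812) = 576.2406.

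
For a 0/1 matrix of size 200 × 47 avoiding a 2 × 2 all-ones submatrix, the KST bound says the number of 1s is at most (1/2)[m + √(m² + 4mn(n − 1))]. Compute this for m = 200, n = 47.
z(200, 47; 2, 2) ≤ (1/2)[200 + √(200² + 4·200·47·46)] = (1/2)[200 + √1769600] = 765.1316

Kővári–Sós–Turán: let r_1, ..., r_200 be the row sums and z = Σ r_i the total number of 1s. Each pair of columns can share at most one row with both entries 1 (else a 2×2 all-ones block appears), so Σ_i C(r_i, 2) ≤ C(47, 2) = 1081. By convexity Σ_i C(r_i, 2) ≥ 200·C(z/200, 2) = z(z − 200)/(2·200), giving z² − 200z − 200·47·46 ≤ 0 and hence z ≤ (1/2)[200 + √(40000 + 4·432400)] = (1/2)[200 + √1769600] ≈ (1/2)(200 + 1330.2631) = 765.1316.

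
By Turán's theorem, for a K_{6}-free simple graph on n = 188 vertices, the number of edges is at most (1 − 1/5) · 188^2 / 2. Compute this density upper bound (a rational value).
Turán density bound = (4/5) · 188^2/2 = 70688/5 ≈ 14137.6

Turán's theorem: ex(n, K_{r+1}) is achieved by the complete r-partite Turán graph T(n, r) with parts as balanced as possible, and is at most (1 − 1/r) · n^2/2. For r = 5, n = 188: the density bound is (4/5) · 35344/2 = 70688/5 ≈ 14137.6. The integer-valued extremum is e(T(188, 5)) = 14137, which is strictly less than the density bound 70688/5 since 5 ∤ 188 (the parts of T(188, 5) cannot all be equal).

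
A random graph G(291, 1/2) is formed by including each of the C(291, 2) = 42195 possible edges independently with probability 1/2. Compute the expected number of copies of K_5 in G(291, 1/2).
E[# K_5] = C(291, 5) · (1/2)^C(5, 2) = 16798943448 / 2^10 = 2099867931/128 = 16405218.2109375

For each 5-subset S of vertices (there are C(291, 5) = 16798943448 such S), let X_S = 1 if S induces a K_5 (all C(5, 2) = 10 edges present). Then P(X_S = 1) = (1/2)^10 = 1/1024. By linearity of expectation, E[# K_5] = C(291, 5) · (1/2)^10 = 16798943448 / 1024 = 2099867931/128 = 16405218.2109375.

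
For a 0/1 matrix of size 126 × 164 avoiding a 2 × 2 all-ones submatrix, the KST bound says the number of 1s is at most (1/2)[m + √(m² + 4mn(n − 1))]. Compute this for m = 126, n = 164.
z(126, 164; 2, 2) ≤ (1/2)[126 + √(126² + 4·126·164·163)] = (1/2)[126 + √13488804] = 1899.3554

Kővári–Sós–Turán: let r_1, ..., r_126 be the row sums and z = Σ r_i the total number of 1s. Each pair of columns can share at most one row with both entries 1 (else a 2×2 all-ones block appears), so Σ_i C(r_i, 2) ≤ C(164, 2) = 13366. By convexity Σ_i C(r_i, 2) ≥ 126·C(z/126, 2) = z(z − 126)/(2·126), giving z² − 126z − 126·164·163 ≤ 0 and hence z ≤ (1/2)[126 + √(15876 + 4·3368232)] = (1/2)[126 + √13488804] ≈ (1/2)(126 + 3672.7107) = 1899.3554.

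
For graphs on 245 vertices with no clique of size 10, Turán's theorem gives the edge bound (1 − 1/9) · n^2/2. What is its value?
Turán density bound = (8/9) · 245^2/2 = 240100/9 ≈ 26677.7778

Turán's theorem: ex(n, K_{r+1}) is achieved by the complete r-partite Turán graph T(n, r) with parts as balanced as possible, and is at most (1 − 1/r) · n^2/2. For r = 9, n = 245: the density bound is (8/9) · 60025/2 = 240100/9 ≈ 26677.7778. The integer-valued extremum is e(T(245, 9)) = 26677, which is strictly less than the density bound 240100/9 since 9 ∤ 245 (the parts of T(245, 9) cannot all be equal).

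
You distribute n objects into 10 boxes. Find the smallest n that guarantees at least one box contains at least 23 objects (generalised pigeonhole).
n = (23 − 1)·10 + 1 = 221

By the generalised pigeonhole principle, to guarantee some box contains ≥ r objects we need more than (r − 1) · k objects total. Threshold: n = (r − 1) · k + 1. With r = 23 and k = 10: n = 22 · 10 + 1 = 220 + 1 = 221. For n = 220 = 22 · 10, we can put exactly 22 objects in every box, avoiding 23 in any single one — so 221 is tight.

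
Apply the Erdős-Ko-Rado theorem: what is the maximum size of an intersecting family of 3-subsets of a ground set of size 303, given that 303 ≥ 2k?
max |F| = C(302, 2) = 45451

The Erdős-Ko-Rado theorem states: for n ≥ 2k, an intersecting family of k-subsets of an n-element set has size at most C(n − 1, k − 1), with equality for 'star' families {A ⊆ [n] : |A| = k, i ∈ A} (fix an element i). For n = 303, k = 3: C(302, 2) = 45451.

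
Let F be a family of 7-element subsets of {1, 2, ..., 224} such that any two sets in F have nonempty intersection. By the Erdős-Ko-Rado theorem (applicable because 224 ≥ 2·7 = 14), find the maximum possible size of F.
max |F| = C(223, 6) = 159602946217

Erdős-Ko-Rado (1961): when n ≥ 2k, max |F| = C(n−1, k−1). The bound is attained by the star {A : i ∈ A} for any fixed i ∈ [n]. Here C(224−1, 7−1) = C(223, 6) = 159602946217.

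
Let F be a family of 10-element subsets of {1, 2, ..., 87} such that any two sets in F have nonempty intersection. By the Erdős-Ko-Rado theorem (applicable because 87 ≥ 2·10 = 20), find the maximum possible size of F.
max |F| = C(86, 9) = 459856441980

Erdős-Ko-Rado (1961): when n ≥ 2k, max |F| = C(n−1, k−1). The bound is attained by the star {A : i ∈ A} for any fixed i ∈ [n]. Here C(87−1, 10−1) = C(86, 9) = 459856441980.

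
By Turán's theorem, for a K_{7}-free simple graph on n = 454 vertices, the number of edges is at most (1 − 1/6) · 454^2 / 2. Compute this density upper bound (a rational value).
Turán density bound = (5/6) · 454^2/2 = 257645/3 ≈ 85881.6667

Turán's theorem: ex(n, K_{r+1}) is achieved by the complete r-partite Turán graph T(n, r) with parts as balanced as possible, and is at most (1 − 1/r) · n^2/2. For r = 6, n = 454: the density bound is (5/6) · 206116/2 = 257645/3 ≈ 85881.6667. The integer-valued extremum is e(T(454, 6)) = 85881, which is strictly less than the density bound 257645/3 since 6 ∤ 454 (the parts of T(454, 6) cannot all be equal).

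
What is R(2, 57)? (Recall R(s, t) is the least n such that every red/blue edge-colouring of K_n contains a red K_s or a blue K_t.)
R(2, 57) = 57

R(2, k) = k for all k ≥ 2: in a 2-colouring of K_k, either some edge is red (a red K_2) or all edges are blue (a blue K_k). And K_{56} coloured all-blue has no blue K_57, so R(2, 57) > 56. Hence R(2, 57) = 57.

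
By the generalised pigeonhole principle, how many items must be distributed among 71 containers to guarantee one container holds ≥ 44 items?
n = (44 − 1)·71 + 1 = 3054

By the generalised pigeonhole principle, to guarantee some box contains ≥ r objects we need more than (r − 1) · k objects total. Threshold: n = (r − 1) · k + 1. With r = 44 and k = 71: n = 43 · 71 + 1 = 3053 + 1 = 3054. For n = 3053 = 43 · 71, we can put exactly 43 objects in every box, avoiding 44 in any single one — so 3054 is tight.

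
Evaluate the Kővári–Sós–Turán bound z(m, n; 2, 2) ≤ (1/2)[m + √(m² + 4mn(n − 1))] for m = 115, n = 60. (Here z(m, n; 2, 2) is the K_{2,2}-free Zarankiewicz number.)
z(115, 60; 2, 2) ≤ (1/2)[115 + √(115² + 4·115·60·59)] = (1/2)[115 + √1641625] = 698.1296

Kővári–Sós–Turán: let r_1, ..., r_115 be the row sums and z = Σ r_i the total number of 1s. Each pair of columns can share at most one row with both entries 1 (else a 2×2 all-ones block appears), so Σ_i C(r_i, 2) ≤ C(60, 2) = 1770. By convexity Σ_i C(r_i, 2) ≥ 115·C(z/115, 2) = z(z − 115)/(2·115), giving z² − 115z − 115·60·59 ≤ 0 and hence z ≤ (1/2)[115 + √(13225 + 4·407100)] = (1/2)[115 + √1641625] ≈ (1/2)(115 + 1281.2591) = 698.1296.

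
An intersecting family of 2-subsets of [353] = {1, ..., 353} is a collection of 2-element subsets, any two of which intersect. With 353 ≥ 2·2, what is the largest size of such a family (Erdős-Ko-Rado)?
max |F| = C(352, 1) = 352

The Erdős-Ko-Rado theorem states: for n ≥ 2k, an intersecting family of k-subsets of an n-element set has size at most C(n − 1, k − 1), with equality for 'star' families {A ⊆ [n] : |A| = k, i ∈ A} (fix an element i). For n = 353, k = 2: C(352, 1) = 352.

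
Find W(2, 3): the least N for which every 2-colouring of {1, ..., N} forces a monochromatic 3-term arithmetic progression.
W(2, 3) = 9

Lower bound: the 2-colouring RRBBRRBB of {1, ..., 8} (R at positions {1, 2, 5, 6}, B at {3, 4, 7, 8}) contains no monochromatic 3-term AP, so W(2, 3) > 8. Upper bound: a case analysis on any 2-colouring of {1, ..., 9} forces such an AP. Hence W(2, 3) = 9.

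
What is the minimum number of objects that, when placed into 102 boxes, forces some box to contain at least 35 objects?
n = (35 − 1)·102 + 1 = 3469

By the generalised pigeonhole principle, to guarantee some box contains ≥ r objects we need more than (r − 1) · k objects total. Threshold: n = (r − 1) · k + 1. With r = 35 and k = 102: n = 34 · 102 + 1 = 3468 + 1 = 3469. For n = 3468 = 34 · 102, we can put exactly 34 objects in every box, avoiding 35 in any single one — so 3469 is tight.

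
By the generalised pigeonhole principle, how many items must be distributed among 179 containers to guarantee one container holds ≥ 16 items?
n = (16 − 1)·179 + 1 = 2686

By the generalised pigeonhole principle, to guarantee some box contains ≥ r objects we need more than (r − 1) · k objects total. Threshold: n = (r − 1) · k + 1. With r = 16 and k = 179: n = 15 · 179 + 1 = 2685 + 1 = 2686. For n = 2685 = 15 · 179, we can put exactly 15 objects in every box, avoiding 16 in any single one — so 2686 is tight.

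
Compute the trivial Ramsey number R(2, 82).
R(2, 82) = 82

R(2, k) = k for all k ≥ 2: in a 2-colouring of K_k, either some edge is red (a red K_2) or all edges are blue (a blue K_k). And K_{81} coloured all-blue has no blue K_82, so R(2, 82) > 81. Hence R(2, 82) = 82.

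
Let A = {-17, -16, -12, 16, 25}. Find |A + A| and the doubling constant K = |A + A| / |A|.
K = |A + A| / |A| = 15/5 = 3

Enumerate A + A = {a + b : a, b ∈ A}. With |A| = 5, there are |A|^2 = 25 ordered sum pairs; collecting distinct values, A + A = {-34, -33, -32, -29, -28, -24, -1, 0, 4, 8, 9, 13, 32, 41, 50}, so |A + A| = 15. Thus K = 15/5 = 3. For comparison, the minimum possible |A + A| over all 5-element sets is 2·5 − 1 = 9 (so min K = 9/5), attained only by arithmetic progressions.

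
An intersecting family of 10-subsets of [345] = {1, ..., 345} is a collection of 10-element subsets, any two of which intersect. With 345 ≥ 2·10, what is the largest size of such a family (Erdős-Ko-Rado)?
max |F| = C(344, 9) = 167276336534875568

The Erdős-Ko-Rado theorem states: for n ≥ 2k, an intersecting family of k-subsets of an n-element set has size at most C(n − 1, k − 1), with equality for 'star' families {A ⊆ [n] : |A| = k, i ∈ A} (fix an element i). For n = 345, k = 10: C(344, 9) = 167276336534875568.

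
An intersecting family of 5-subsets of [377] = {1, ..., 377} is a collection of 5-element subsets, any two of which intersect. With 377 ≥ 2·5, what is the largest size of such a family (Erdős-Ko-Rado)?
max |F| = C(376, 4) = 819574250

The Erdős-Ko-Rado theorem states: for n ≥ 2k, an intersecting family of k-subsets of an n-element set has size at most C(n − 1, k − 1), with equality for 'star' families {A ⊆ [n] : |A| = k, i ∈ A} (fix an element i). For n = 377, k = 5: C(376, 4) = 819574250.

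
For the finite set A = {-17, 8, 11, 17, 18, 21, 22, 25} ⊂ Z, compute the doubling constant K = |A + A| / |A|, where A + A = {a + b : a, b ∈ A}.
K = |A + A| / |A| = 30/8 = 15/4

Enumerate A + A = {a + b : a, b ∈ A}. With |A| = 8, there are |A|^2 = 64 ordered sum pairs; collecting distinct values, A + A = {-34, -9, -6, 0, 1, 4, 5, 8, 16, 19, 22, 25, 26, 28, 29, 30, 32, 33, 34, 35, 36, 38, 39, 40, 42, 43, 44, 46, 47, 50}, so |A + A| = 30. Thus K = 30/8 = 15/4. For comparison, the minimum possible |A + A| over all 8-element sets is 2·8 − 1 = 15 (so min K = 15/8), attained only by arithmetic progressions.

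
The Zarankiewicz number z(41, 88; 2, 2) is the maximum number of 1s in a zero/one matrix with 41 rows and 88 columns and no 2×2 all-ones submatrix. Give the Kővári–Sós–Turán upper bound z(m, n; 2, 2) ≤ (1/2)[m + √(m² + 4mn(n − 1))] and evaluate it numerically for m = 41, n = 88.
z(41, 88; 2, 2) ≤ (1/2)[41 + √(41² + 4·41·88·87)] = (1/2)[41 + √1257265] = 581.1391

Kővári–Sós–Turán: let r_1, ..., r_41 be the row sums and z = Σ r_i the total number of 1s. Each pair of columns can share at most one row with both entries 1 (else a 2×2 all-ones block appears), so Σ_i C(r_i, 2) ≤ C(88, 2) = 3828. By convexity Σ_i C(r_i, 2) ≥ 41·C(z/41, 2) = z(z − 41)/(2·41), giving z² − 41z − 41·88·87 ≤ 0 and hence z ≤ (1/2)[41 + √(1681 + 4·313896)] = (1/2)[41 + √1257265] ≈ (1/2)(41 + 1121.2783) = 581.1391.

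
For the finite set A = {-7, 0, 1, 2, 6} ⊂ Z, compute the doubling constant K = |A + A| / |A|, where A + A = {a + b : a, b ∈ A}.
K = |A + A| / |A| = 14/5

Enumerate A + A = {a + b : a, b ∈ A}. With |A| = 5, there are |A|^2 = 25 ordered sum pairs; collecting distinct values, A + A = {-14, -7, -6, -5, -1, 0, 1, 2, 3, 4, 6, 7, 8, 12}, so |A + A| = 14. Thus K = 14/5. For comparison, the minimum possible |A + A| over all 5-element sets is 2·5 − 1 = 9 (so min K = 9/5), attained only by arithmetic progressions.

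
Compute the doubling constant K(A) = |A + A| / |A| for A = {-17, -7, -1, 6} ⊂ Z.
K = |A + A| / |A| = 10/4 = 5/2

Enumerate A + A = {a + b : a, b ∈ A}. With |A| = 4, there are |A|^2 = 16 ordered sum pairs; collecting distinct values, A + A = {-34, -24, -18, -14, -11, -8, -2, -1, 5, 12}, so |A + A| = 10. Thus K = 10/4 = 5/2. For comparison, the minimum possible |A + A| over all 4-element sets is 2·4 − 1 = 7 (so min K = 7/4), attained only by arithmetic progressions.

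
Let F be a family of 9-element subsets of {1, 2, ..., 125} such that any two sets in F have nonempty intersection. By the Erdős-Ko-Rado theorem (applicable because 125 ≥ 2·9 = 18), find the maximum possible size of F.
max |F| = C(124, 8) = 1100899186101

The Erdős-Ko-Rado theorem states: for n ≥ 2k, an intersecting family of k-subsets of an n-element set has size at most C(n − 1, k − 1), with equality for 'star' families {A ⊆ [n] : |A| = k, i ∈ A} (fix an element i). For n = 125, k = 9: C(124, 8) = 1100899186101.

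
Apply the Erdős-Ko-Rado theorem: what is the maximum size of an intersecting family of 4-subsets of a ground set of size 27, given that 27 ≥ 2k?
max |F| = C(26, 3) = 2600

The Erdős-Ko-Rado theorem states: for n ≥ 2k, an intersecting family of k-subsets of an n-element set has size at most C(n − 1, k − 1), with equality for 'star' families {A ⊆ [n] : |A| = k, i ∈ A} (fix an element i). For n = 27, k = 4: C(26, 3) = 2600.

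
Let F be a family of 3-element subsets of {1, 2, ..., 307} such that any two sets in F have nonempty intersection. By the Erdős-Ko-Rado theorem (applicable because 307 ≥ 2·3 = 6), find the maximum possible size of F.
max |F| = C(306, 2) = 46665

The Erdős-Ko-Rado theorem states: for n ≥ 2k, an intersecting family of k-subsets of an n-element set has size at most C(n − 1, k − 1), with equality for 'star' families {A ⊆ [n] : |A| = k, i ∈ A} (fix an element i). For n = 307, k = 3: C(306, 2) = 46665.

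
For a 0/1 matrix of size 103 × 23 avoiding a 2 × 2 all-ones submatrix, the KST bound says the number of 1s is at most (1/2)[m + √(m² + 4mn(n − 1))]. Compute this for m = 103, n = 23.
z(103, 23; 2, 2) ≤ (1/2)[103 + √(103² + 4·103·23·22)] = (1/2)[103 + √219081] = 285.5304

Kővári–Sós–Turán: let r_1, ..., r_103 be the row sums and z = Σ r_i the total number of 1s. Each pair of columns can share at most one row with both entries 1 (else a 2×2 all-ones block appears), so Σ_i C(r_i, 2) ≤ C(23, 2) = 253. By convexity Σ_i C(r_i, 2) ≥ 103·C(z/103, 2) = z(z − 103)/(2·103), giving z² − 103z − 103·23·22 ≤ 0 and hence z ≤ (1/2)[103 + √(10609 + 4·52118)] = (1/2)[103 + √219081] ≈ (1/2)(103 + 468.0609) = 285.5304.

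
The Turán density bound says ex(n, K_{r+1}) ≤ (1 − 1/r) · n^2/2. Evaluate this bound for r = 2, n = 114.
Turán density bound = (1/2) · 114^2/2 = 3249

Turán's theorem: ex(n, K_{r+1}) is achieved by the complete r-partite Turán graph T(n, r) with parts as balanced as possible, and is at most (1 − 1/r) · n^2/2. For r = 2, n = 114: the density bound is (1/2) · 12996/2 = 3249. Since 2 ∣ 114, the Turán graph T(114, 2) has parts of equal size 57, and its edge count e(T(114, 2)) = 3249 attains the density bound exactly.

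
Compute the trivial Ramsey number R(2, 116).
R(2, 116) = 116

R(2, k) = k for all k ≥ 2: in a 2-colouring of K_k, either some edge is red (a red K_2) or all edges are blue (a blue K_k). And K_{115} coloured all-blue has no blue K_116, so R(2, 116) > 115. Hence R(2, 116) = 116.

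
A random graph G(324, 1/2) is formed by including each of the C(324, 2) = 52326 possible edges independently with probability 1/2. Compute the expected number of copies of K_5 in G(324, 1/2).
E[# K_5] = C(324, 5) · (1/2)^C(5, 2) = 28845440064 / 2^10 = 450710001/16 = 28169375.0625

For each 5-subset S of vertices (there are C(324, 5) = 28845440064 such S), let X_S = 1 if S induces a K_5 (all C(5, 2) = 10 edges present). Then P(X_S = 1) = (1/2)^10 = 1/1024. By linearity of expectation, E[# K_5] = C(324, 5) · (1/2)^10 = 28845440064 / 1024 = 450710001/16 = 28169375.0625.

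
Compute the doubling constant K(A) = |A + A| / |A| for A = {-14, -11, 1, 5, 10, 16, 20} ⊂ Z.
K = |A + A| / |A| = 25/7

Enumerate A + A = {a + b : a, b ∈ A}. With |A| = 7, there are |A|^2 = 49 ordered sum pairs; collecting distinct values, A + A = {-28, -25, -22, -13, -10, -9, -6, -4, -1, 2, 5, 6, 9, 10, 11, 15, 17, 20, 21, 25, 26, 30, 32, 36, 40}, so |A + A| = 25. Thus K = 25/7. For comparison, the minimum possible |A + A| over all 7-element sets is 2·7 − 1 = 13 (so min K = 13/7), attained only by arithmetic progressions.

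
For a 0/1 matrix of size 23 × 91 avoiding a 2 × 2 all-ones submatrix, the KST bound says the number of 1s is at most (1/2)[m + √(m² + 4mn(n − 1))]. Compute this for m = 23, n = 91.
z(23, 91; 2, 2) ≤ (1/2)[23 + √(23² + 4·23·91·90)] = (1/2)[23 + √754009] = 445.6685

Kővári–Sós–Turán: let r_1, ..., r_23 be the row sums and z = Σ r_i the total number of 1s. Each pair of columns can share at most one row with both entries 1 (else a 2×2 all-ones block appears), so Σ_i C(r_i, 2) ≤ C(91, 2) = 4095. By convexity Σ_i C(r_i, 2) ≥ 23·C(z/23, 2) = z(z − 23)/(2·23), giving z² − 23z − 23·91·90 ≤ 0 and hence z ≤ (1/2)[23 + √(529 + 4·188370)] = (1/2)[23 + √754009] ≈ (1/2)(23 + 868.3369) = 445.6685.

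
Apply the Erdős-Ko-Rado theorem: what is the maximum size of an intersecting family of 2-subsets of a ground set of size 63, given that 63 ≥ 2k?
max |F| = C(62, 1) = 62

The Erdős-Ko-Rado theorem states: for n ≥ 2k, an intersecting family of k-subsets of an n-element set has size at most C(n − 1, k − 1), with equality for 'star' families {A ⊆ [n] : |A| = k, i ∈ A} (fix an element i). For n = 63, k = 2: C(62, 1) = 62.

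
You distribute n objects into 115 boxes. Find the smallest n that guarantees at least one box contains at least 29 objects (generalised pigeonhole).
n = (29 − 1)·115 + 1 = 3221

By the generalised pigeonhole principle, to guarantee some box contains ≥ r objects we need more than (r − 1) · k objects total. Threshold: n = (r − 1) · k + 1. With r = 29 and k = 115: n = 28 · 115 + 1 = 3220 + 1 = 3221. For n = 3220 = 28 · 115, we can put exactly 28 objects in every box, avoiding 29 in any single one — so 3221 is tight.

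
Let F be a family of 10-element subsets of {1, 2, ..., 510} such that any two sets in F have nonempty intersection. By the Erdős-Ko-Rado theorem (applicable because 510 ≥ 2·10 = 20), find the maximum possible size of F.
max |F| = C(509, 9) = 5885837674864462601

The Erdős-Ko-Rado theorem states: for n ≥ 2k, an intersecting family of k-subsets of an n-element set has size at most C(n − 1, k − 1), with equality for 'star' families {A ⊆ [n] : |A| = k, i ∈ A} (fix an element i). For n = 510, k = 10: C(509, 9) = 5885837674864462601.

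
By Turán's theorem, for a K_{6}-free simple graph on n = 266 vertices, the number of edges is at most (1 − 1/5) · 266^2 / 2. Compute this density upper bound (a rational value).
Turán density bound = (4/5) · 266^2/2 = 141512/5 ≈ 28302.4

Turán's theorem: ex(n, K_{r+1}) is achieved by the complete r-partite Turán graph T(n, r) with parts as balanced as possible, and is at most (1 − 1/r) · n^2/2. For r = 5, n = 266: the density bound is (4/5) · 70756/2 = 141512/5 ≈ 28302.4. The integer-valued extremum is e(T(266, 5)) = 28302, which is strictly less than the density bound 141512/5 since 5 ∤ 266 (the parts of T(266, 5) cannot all be equal).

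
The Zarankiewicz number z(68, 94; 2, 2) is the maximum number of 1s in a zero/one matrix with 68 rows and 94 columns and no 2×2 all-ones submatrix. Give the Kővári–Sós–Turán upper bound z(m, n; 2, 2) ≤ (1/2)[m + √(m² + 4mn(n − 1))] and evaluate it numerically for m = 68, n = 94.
z(68, 94; 2, 2) ≤ (1/2)[68 + √(68² + 4·68·94·93)] = (1/2)[68 + √2382448] = 805.759

Kővári–Sós–Turán: let r_1, ..., r_68 be the row sums and z = Σ r_i the total number of 1s. Each pair of columns can share at most one row with both entries 1 (else a 2×2 all-ones block appears), so Σ_i C(r_i, 2) ≤ C(94, 2) = 4371. By convexity Σ_i C(r_i, 2) ≥ 68·C(z/68, 2) = z(z − 68)/(2·68), giving z² − 68z − 68·94·93 ≤ 0 and hence z ≤ (1/2)[68 + √(4624 + 4·594456)] = (1/2)[68 + √2382448] ≈ (1/2)(68 + 1543.5181) = 805.759.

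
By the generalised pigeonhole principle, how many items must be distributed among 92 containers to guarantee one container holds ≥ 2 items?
n = (2 − 1)·92 + 1 = 93

By the generalised pigeonhole principle, to guarantee some box contains ≥ r objects we need more than (r − 1) · k objects total. Threshold: n = (r − 1) · k + 1. With r = 2 and k = 92: n = 1 · 92 + 1 = 92 + 1 = 93. For n = 92 = 1 · 92, we can put exactly 1 objects in every box, avoiding 2 in any single one — so 93 is tight.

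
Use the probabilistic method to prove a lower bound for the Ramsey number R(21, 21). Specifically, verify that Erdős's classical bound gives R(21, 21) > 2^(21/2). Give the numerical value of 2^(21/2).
2^(21/2) = 1448.1547; so R(21, 21) > 1448.1547

Colour each edge of K_n uniformly at random with red/blue. The expected number of monochromatic K_21 is C(n, 21) · 2 · 2^(−C(21,2)). If C(n, 21) · 2^(1 − C(21,2)) < 1, then with positive probability no monochromatic K_21 exists, so R(21, 21) > n. The standard estimate C(n, 21) ≤ n^21/21! shows this inequality holds whenever n ≤ 2^(21/2) (since 21! · 2^(C(21,2) − 1) > 2^(21^2/2) ≥ n^21). Hence R(21, 21) > 2^(21/2) = 1448.1547.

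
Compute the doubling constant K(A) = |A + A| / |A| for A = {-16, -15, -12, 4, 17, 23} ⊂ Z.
K = |A + A| / |A| = 20/6 = 10/3

Enumerate A + A = {a + b : a, b ∈ A}. With |A| = 6, there are |A|^2 = 36 ordered sum pairs; collecting distinct values, A + A = {-32, -31, -30, -28, -27, -24, -12, -11, -8, 1, 2, 5, 7, 8, 11, 21, 27, 34, 40, 46}, so |A + A| = 20. Thus K = 20/6 = 10/3. For comparison, the minimum possible |A + A| over all 6-element sets is 2·6 − 1 = 11 (so min K = 11/6), attained only by arithmetic progressions.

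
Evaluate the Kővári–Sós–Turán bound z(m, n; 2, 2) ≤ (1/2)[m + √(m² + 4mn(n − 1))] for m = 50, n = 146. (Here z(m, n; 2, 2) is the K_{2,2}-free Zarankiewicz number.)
z(50, 146; 2, 2) ≤ (1/2)[50 + √(50² + 4·50·146·145)] = (1/2)[50 + √4236500] = 1054.138

Kővári–Sós–Turán: let r_1, ..., r_50 be the row sums and z = Σ r_i the total number of 1s. Each pair of columns can share at most one row with both entries 1 (else a 2×2 all-ones block appears), so Σ_i C(r_i, 2) ≤ C(146, 2) = 10585. By convexity Σ_i C(r_i, 2) ≥ 50·C(z/50, 2) = z(z − 50)/(2·50), giving z² − 50z − 50·146·145 ≤ 0 and hence z ≤ (1/2)[50 + √(2500 + 4·1058500)] = (1/2)[50 + √4236500] ≈ (1/2)(50 + 2058.276) = 1054.138.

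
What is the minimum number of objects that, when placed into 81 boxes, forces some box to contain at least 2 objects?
n = (2 − 1)·81 + 1 = 82

By the generalised pigeonhole principle, to guarantee some box contains ≥ r objects we need more than (r − 1) · k objects total. Threshold: n = (r − 1) · k + 1. With r = 2 and k = 81: n = 1 · 81 + 1 = 81 + 1 = 82. For n = 81 = 1 · 81, we can put exactly 1 objects in every box, avoiding 2 in any single one — so 82 is tight.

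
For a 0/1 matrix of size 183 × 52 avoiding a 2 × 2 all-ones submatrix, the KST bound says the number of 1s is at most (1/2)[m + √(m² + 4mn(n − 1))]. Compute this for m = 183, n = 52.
z(183, 52; 2, 2) ≤ (1/2)[183 + √(183² + 4·183·52·51)] = (1/2)[183 + √1974753] = 794.1295

Kővári–Sós–Turán: let r_1, ..., r_183 be the row sums and z = Σ r_i the total number of 1s. Each pair of columns can share at most one row with both entries 1 (else a 2×2 all-ones block appears), so Σ_i C(r_i, 2) ≤ C(52, 2) = 1326. By convexity Σ_i C(r_i, 2) ≥ 183·C(z/183, 2) = z(z − 183)/(2·183), giving z² − 183z − 183·52·51 ≤ 0 and hence z ≤ (1/2)[183 + √(33489 + 4·485316)] = (1/2)[183 + √1974753] ≈ (1/2)(183 + 1405.2591) = 794.1295.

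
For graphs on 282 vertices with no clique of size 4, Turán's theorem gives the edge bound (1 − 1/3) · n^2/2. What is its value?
Turán density bound = (2/3) · 282^2/2 = 26508

Turán's theorem: ex(n, K_{r+1}) is achieved by the complete r-partite Turán graph T(n, r) with parts as balanced as possible, and is at most (1 − 1/r) · n^2/2. For r = 3, n = 282: the density bound is (2/3) · 79524/2 = 26508. Since 3 ∣ 282, the Turán graph T(282, 3) has parts of equal size 94, and its edge count e(T(282, 3)) = 26508 attains the density bound exactly.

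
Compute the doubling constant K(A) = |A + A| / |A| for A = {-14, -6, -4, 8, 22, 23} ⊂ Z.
K = |A + A| / |A| = 20/6 = 10/3

Enumerate A + A = {a + b : a, b ∈ A}. With |A| = 6, there are |A|^2 = 36 ordered sum pairs; collecting distinct values, A + A = {-28, -20, -18, -12, -10, -8, -6, 2, 4, 8, 9, 16, 17, 18, 19, 30, 31, 44, 45, 46}, so |A + A| = 20. Thus K = 20/6 = 10/3. For comparison, the minimum possible |A + A| over all 6-element sets is 2·6 − 1 = 11 (so min K = 11/6), attained only by arithmetic progressions.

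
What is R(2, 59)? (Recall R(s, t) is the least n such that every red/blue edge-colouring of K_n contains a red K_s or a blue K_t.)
R(2, 59) = 59

R(2, k) = k for all k ≥ 2: in a 2-colouring of K_k, either some edge is red (a red K_2) or all edges are blue (a blue K_k). And K_{58} coloured all-blue has no blue K_59, so R(2, 59) > 58. Hence R(2, 59) = 59.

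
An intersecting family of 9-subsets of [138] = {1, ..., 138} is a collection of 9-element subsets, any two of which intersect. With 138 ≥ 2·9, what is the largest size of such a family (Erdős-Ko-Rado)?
max |F| = C(137, 8) = 2499296258745

The Erdős-Ko-Rado theorem states: for n ≥ 2k, an intersecting family of k-subsets of an n-element set has size at most C(n − 1, k − 1), with equality for 'star' families {A ⊆ [n] : |A| = k, i ∈ A} (fix an element i). For n = 138, k = 9: C(137, 8) = 2499296258745.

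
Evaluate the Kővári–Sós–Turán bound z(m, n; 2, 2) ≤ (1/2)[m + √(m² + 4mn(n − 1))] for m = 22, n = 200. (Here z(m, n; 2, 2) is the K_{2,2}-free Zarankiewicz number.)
z(22, 200; 2, 2) ≤ (1/2)[22 + √(22² + 4·22·200·199)] = (1/2)[22 + √3502884] = 946.7997

Kővári–Sós–Turán: let r_1, ..., r_22 be the row sums and z = Σ r_i the total number of 1s. Each pair of columns can share at most one row with both entries 1 (else a 2×2 all-ones block appears), so Σ_i C(r_i, 2) ≤ C(200, 2) = 19900. By convexity Σ_i C(r_i, 2) ≥ 22·C(z/22, 2) = z(z − 22)/(2·22), giving z² − 22z − 22·200·199 ≤ 0 and hence z ≤ (1/2)[22 + √(484 + 4·875600)] = (1/2)[22 + √3502884] ≈ (1/2)(22 + 1871.5993) = 946.7997.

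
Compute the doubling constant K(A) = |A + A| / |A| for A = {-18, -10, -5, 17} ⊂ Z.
K = |A + A| / |A| = 10/4 = 5/2

Enumerate A + A = {a + b : a, b ∈ A}. With |A| = 4, there are |A|^2 = 16 ordered sum pairs; collecting distinct values, A + A = {-36, -28, -23, -20, -15, -10, -1, 7, 12, 34}, so |A + A| = 10. Thus K = 10/4 = 5/2. For comparison, the minimum possible |A + A| over all 4-element sets is 2·4 − 1 = 7 (so min K = 7/4), attained only by arithmetic progressions.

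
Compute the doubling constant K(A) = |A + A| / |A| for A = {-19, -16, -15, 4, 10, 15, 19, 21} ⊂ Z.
K = |A + A| / |A| = 34/8 = 17/4

Enumerate A + A = {a + b : a, b ∈ A}. With |A| = 8, there are |A|^2 = 64 ordered sum pairs; collecting distinct values, A + A = {-38, -35, -34, -32, -31, -30, -15, -12, -11, -9, -6, -5, -4, -1, 0, 2, 3, 4, 5, 6, 8, 14, 19, 20, 23, 25, 29, 30, 31, 34, 36, 38, 40, 42}, so |A + A| = 34. Thus K = 34/8 = 17/4. For comparison, the minimum possible |A + A| over all 8-element sets is 2·8 − 1 = 15 (so min K = 15/8), attained only by arithmetic progressions.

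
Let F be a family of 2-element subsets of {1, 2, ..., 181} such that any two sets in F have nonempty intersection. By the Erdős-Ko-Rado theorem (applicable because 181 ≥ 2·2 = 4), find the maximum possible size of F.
max |F| = C(180, 1) = 180

The Erdős-Ko-Rado theorem states: for n ≥ 2k, an intersecting family of k-subsets of an n-element set has size at most C(n − 1, k − 1), with equality for 'star' families {A ⊆ [n] : |A| = k, i ∈ A} (fix an element i). For n = 181, k = 2: C(180, 1) = 180.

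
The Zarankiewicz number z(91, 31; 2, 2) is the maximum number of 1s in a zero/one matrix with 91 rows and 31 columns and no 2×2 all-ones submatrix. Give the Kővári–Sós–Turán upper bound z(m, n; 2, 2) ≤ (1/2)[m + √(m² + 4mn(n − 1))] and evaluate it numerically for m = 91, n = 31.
z(91, 31; 2, 2) ≤ (1/2)[91 + √(91² + 4·91·31·30)] = (1/2)[91 + √346801] = 339.9491

Kővári–Sós–Turán: let r_1, ..., r_91 be the row sums and z = Σ r_i the total number of 1s. Each pair of columns can share at most one row with both entries 1 (else a 2×2 all-ones block appears), so Σ_i C(r_i, 2) ≤ C(31, 2) = 465. By convexity Σ_i C(r_i, 2) ≥ 91·C(z/91, 2) = z(z − 91)/(2·91), giving z² − 91z − 91·31·30 ≤ 0 and hence z ≤ (1/2)[91 + √(8281 + 4·84630)] = (1/2)[91 + √346801] ≈ (1/2)(91 + 588.8981) = 339.9491.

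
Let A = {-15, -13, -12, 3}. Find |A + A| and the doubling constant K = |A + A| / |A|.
K = |A + A| / |A| = 10/4 = 5/2

Enumerate A + A = {a + b : a, b ∈ A}. With |A| = 4, there are |A|^2 = 16 ordered sum pairs; collecting distinct values, A + A = {-30, -28, -27, -26, -25, -24, -12, -10, -9, 6}, so |A + A| = 10. Thus K = 10/4 = 5/2. For comparison, the minimum possible |A + A| over all 4-element sets is 2·4 − 1 = 7 (so min K = 7/4), attained only by arithmetic progressions.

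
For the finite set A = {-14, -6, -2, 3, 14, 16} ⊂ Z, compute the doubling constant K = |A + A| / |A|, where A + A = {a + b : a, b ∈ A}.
K = |A + A| / |A| = 21/6 = 7/2

Enumerate A + A = {a + b : a, b ∈ A}. With |A| = 6, there are |A|^2 = 36 ordered sum pairs; collecting distinct values, A + A = {-28, -20, -16, -12, -11, -8, -4, -3, 0, 1, 2, 6, 8, 10, 12, 14, 17, 19, 28, 30, 32}, so |A + A| = 21. Thus K = 21/6 = 7/2. For comparison, the minimum possible |A + A| over all 6-element sets is 2·6 − 1 = 11 (so min K = 11/6), attained only by arithmetic progressions.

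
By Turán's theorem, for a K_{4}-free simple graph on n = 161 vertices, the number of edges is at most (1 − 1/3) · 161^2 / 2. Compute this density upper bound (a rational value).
Turán density bound = (2/3) · 161^2/2 = 25921/3 ≈ 8640.3333

Turán's theorem: ex(n, K_{r+1}) is achieved by the complete r-partite Turán graph T(n, r) with parts as balanced as possible, and is at most (1 − 1/r) · n^2/2. For r = 3, n = 161: the density bound is (2/3) · 25921/2 = 25921/3 ≈ 8640.3333. The integer-valued extremum is e(T(161, 3)) = 8640, which is strictly less than the density bound 25921/3 since 3 ∤ 161 (the parts of T(161, 3) cannot all be equal).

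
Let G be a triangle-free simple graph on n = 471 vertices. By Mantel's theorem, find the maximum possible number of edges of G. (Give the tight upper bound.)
ex(471, K_3) = ⌊471^2/4⌋ = 55460

Mantel (1907): a triangle-free graph on n vertices has at most ⌊n^2/4⌋ edges, with equality for the complete bipartite graph K_{⌊n/2⌋, ⌈n/2⌉}. For n = 471: ⌊471^2/4⌋ = ⌊221841/4⌋ = 55460. The extremal graph is K_{235, 236}, which has 235·236 = 55460 edges.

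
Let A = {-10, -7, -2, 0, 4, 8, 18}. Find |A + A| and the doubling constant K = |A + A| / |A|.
K = |A + A| / |A| = 24/7

Enumerate A + A = {a + b : a, b ∈ A}. With |A| = 7, there are |A|^2 = 49 ordered sum pairs; collecting distinct values, A + A = {-20, -17, -14, -12, -10, -9, -7, -6, -4, -3, -2, 0, 1, 2, 4, 6, 8, 11, 12, 16, 18, 22, 26, 36}, so |A + A| = 24. Thus K = 24/7. For comparison, the minimum possible |A + A| over all 7-element sets is 2·7 − 1 = 13 (so min K = 13/7), attained only by arithmetic progressions.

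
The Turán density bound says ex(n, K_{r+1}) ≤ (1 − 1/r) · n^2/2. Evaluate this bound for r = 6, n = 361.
Turán density bound = (5/6) · 361^2/2 = 651605/12 ≈ 54300.4167

Turán's theorem: ex(n, K_{r+1}) is achieved by the complete r-partite Turán graph T(n, r) with parts as balanced as possible, and is at most (1 − 1/r) · n^2/2. For r = 6, n = 361: the density bound is (5/6) · 130321/2 = 651605/12 ≈ 54300.4167. The integer-valued extremum is e(T(361, 6)) = 54300, which is strictly less than the density bound 651605/12 since 6 ∤ 361 (the parts of T(361, 6) cannot all be equal).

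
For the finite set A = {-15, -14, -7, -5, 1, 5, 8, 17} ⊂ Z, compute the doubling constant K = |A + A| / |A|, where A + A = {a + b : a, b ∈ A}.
K = |A + A| / |A| = 30/8 = 15/4

Enumerate A + A = {a + b : a, b ∈ A}. With |A| = 8, there are |A|^2 = 64 ordered sum pairs; collecting distinct values, A + A = {-30, -29, -28, -22, -21, -20, -19, -14, -13, -12, -10, -9, -7, -6, -4, -2, 0, 1, 2, 3, 6, 9, 10, 12, 13, 16, 18, 22, 25, 34}, so |A + A| = 30. Thus K = 30/8 = 15/4. For comparison, the minimum possible |A + A| over all 8-element sets is 2·8 − 1 = 15 (so min K = 15/8), attained only by arithmetic progressions.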